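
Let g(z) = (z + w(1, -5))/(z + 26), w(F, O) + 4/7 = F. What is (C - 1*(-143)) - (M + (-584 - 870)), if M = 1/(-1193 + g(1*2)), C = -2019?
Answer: -98668046/233811 ≈ -422.00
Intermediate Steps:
w(F, O) = -4/7 + F
g(z) = (3/7 + z)/(26 + z) (g(z) = (z + (-4/7 + 1))/(z + 26) = (z + 3/7)/(26 + z) = (3/7 + z)/(26 + z))
M = -196/233811 (M = 1/(-1193 + (3/7 + 1*2)/(26 + 1*2)) = 1/(-1193 + (3/7 + 2)/(26 + 2)) = 1/(-1193 + (17/7)/28) = 1/(-1193 + (1/28)*(17/7)) = 1/(-1193 + 17/196) = 1/(-233811/196) = -196/233811 ≈ -0.00083828)
(C - 1*(-143)) - (M + (-584 - 870)) = (-2019 - 1*(-143)) - (-196/233811 + (-584 - 870)) = (-2019 + 143) - (-196/233811 - 1454) = -1876 - 1*(-339961390/233811) = -1876 + 339961390/233811 = -98668046/233811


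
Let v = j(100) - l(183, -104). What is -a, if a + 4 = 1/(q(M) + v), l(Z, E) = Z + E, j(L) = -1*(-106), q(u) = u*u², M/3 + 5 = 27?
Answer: 1150091/287523 ≈ 4.0000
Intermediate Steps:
M = 66 (M = -15 + 3*27 = -15 + 81 = 66)
q(u) = u³
j(L) = 106
l(Z, E) = E + Z
v = 27 (v = 106 - (-104 + 183) = 106 - 1*79 = 106 - 79 = 27)
a = -1150091/287523 (a = -4 + 1/(66³ + 27) = -4 + 1/(287496 + 27) = -4 + 1/287523 = -1150091/287523 ≈ -4.0000)
-a = -1*(-1150091/287523) = 1150091/287523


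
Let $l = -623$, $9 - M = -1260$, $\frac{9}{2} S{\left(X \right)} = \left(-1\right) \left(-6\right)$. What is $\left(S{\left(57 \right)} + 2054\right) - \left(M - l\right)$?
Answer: $\frac{490}{3} \approx 163.33$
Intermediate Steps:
$S{\left(X \right)} = \frac{4}{3}$ ($S{\left(X \right)} = \frac{2 \left(\left(-1\right) \left(-6\right)\right)}{9} = \frac{2}{9} \cdot 6 = \frac{4}{3}$)
$M = 1269$ ($M = 9 - -1260 = 9 + 1260 = 1269$)
$\left(S{\left(57 \right)} + 2054\right) - \left(M - l\right) = \left(\frac{4}{3} + 2054\right) - 1892 = \frac{6166}{3} - 1892 = \frac{490}{3}$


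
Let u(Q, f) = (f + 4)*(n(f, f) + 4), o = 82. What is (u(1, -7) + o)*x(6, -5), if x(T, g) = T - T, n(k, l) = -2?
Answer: 0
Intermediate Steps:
u(Q, f) = 8 + 2*f (u(Q, f) = (f + 4)*(-2 + 4) = (4 + f)*2 = 8 + 2*f)
x(T, g) = 0
(u(1, -7) + o)*x(6, -5) = ((8 + 2*(-7)) + 82)*0 = ((8 - 14) + 82)*0 = (-6 + 82)*0 = 76*0 = 0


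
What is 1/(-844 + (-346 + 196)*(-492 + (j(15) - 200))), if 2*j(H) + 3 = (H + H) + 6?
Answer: 1/100481 ≈ 9.9521e-6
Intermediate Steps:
j(H) = 3/2 + H (j(H) = -3/2 + ((H + H) + 6)/2 = -3/2 + (2*H + 6)/2 = -3/2 + (6 + 2*H)/2 = -3/2 + (3 + H) = 3/2 + H)
1/(-844 + (-346 + 196)*(-492 + (j(15) - 200))) = 1/(-844 + (-346 + 196)*(-492 + ((3/2 + 15) - 200))) = 1/(-844 - 150*(-492 + (33/2 - 200))) = 1/(-844 - 150*(-492 - 367/2)) = 1/(-844 - 150*(-1351/2)) = 1/(-844 + 101325) = 1/100481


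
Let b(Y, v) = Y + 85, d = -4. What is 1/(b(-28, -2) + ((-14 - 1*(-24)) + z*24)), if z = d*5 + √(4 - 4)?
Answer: -1/413 ≈ -0.0024213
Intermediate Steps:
z = -20 (z = -4*5 + √(4 - 4) = -20 + √0 = -20 + 0 = -20)
b(Y, v) = 85 + Y
1/(b(-28, -2) + ((-14 - 1*(-24)) + z*24)) = 1/((85 - 28) + ((-14 - 1*(-24)) - 20*24)) = 1/(57 + ((-14 + 24) - 480)) = 1/(57 + (10 - 480)) = 1/(57 - 470) = 1/(-413) = -1/413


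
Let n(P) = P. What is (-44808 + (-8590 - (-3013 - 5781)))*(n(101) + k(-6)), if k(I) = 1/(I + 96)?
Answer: -22527498/5 ≈ -4.5055e+6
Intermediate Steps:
k(I) = 1/(96 + I)
(-44808 + (-8590 - (-3013 - 5781)))*(n(101) + k(-6)) = (-44808 + (-8590 - (-3013 - 5781)))*(101 + 1/(96 - 6)) = (-44808 + (-8590 - 1*(-8794)))*(101 + 1/90) = (-44808 + (-8590 + 8794))*(101 + 1/90) = (-44808 + 204)*(9091/90) = -44604*9091/90 = -22527498/5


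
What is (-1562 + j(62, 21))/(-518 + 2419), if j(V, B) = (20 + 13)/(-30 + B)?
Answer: -4697/5703 ≈ -0.82360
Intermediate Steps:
j(V, B) = 33/(-30 + B)
(-1562 + j(62, 21))/(-518 + 2419) = (-1562 + 33/(-30 + 21))/(-518 + 2419) = (-1562 + 33/(-9))/1901 = (-1562 + 33*(-1/9))*(1/1901) = (-1562 - 11/3)*(1/1901) = -4697/3*1/1901 = -4697/5703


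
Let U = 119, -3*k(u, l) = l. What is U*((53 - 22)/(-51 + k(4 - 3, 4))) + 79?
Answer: 1336/157 ≈ 8.5096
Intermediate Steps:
k(u, l) = -l/3
U*((53 - 22)/(-51 + k(4 - 3, 4))) + 79 = 119*((53 - 22)/(-51 - 1/3*4)) + 79 = 119*(31/(-51 - 4/3)) + 79 = 119*(31/(-157/3)) + 79 = 119*(31*(-3/157)) + 79 = 119*(-93/157) + 79 = -11067/157 + 79 = 1336/157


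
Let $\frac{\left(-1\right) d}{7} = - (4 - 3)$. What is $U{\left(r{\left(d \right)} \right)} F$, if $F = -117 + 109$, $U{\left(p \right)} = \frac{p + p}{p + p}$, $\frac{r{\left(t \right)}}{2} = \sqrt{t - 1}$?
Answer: $-8$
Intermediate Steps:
$d = 7$ ($d = - 7 \left(- (4 - 3)\right) = - 7 \left(\left(-1\right) 1\right) = \left(-7\right) \left(-1\right) = 7$)
$r{\left(t \right)} = 2 \sqrt{-1 + t}$ ($r{\left(t \right)} = 2 \sqrt{t - 1} = 2 \sqrt{-1 + t}$)
$U{\left(p \right)} = 1$ ($U{\left(p \right)} = \frac{2 p}{2 p} = 2 p \frac{1}{2 p} = 1$)
$F = -8$
$U{\left(r{\left(d \right)} \right)} F = 1 \left(-8\right) = -8$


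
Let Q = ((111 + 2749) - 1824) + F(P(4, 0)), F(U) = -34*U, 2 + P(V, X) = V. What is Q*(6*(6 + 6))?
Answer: 69696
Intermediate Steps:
P(V, X) = -2 + V
Q = 968 (Q = ((111 + 2749) - 1824) - 34*(-2 + 4) = (2860 - 1824) - 34*2 = 1036 - 68 = 968)
Q*(6*(6 + 6)) = 968*(6*(6 + 6)) = 968*(6*12) = 968*72 = 69696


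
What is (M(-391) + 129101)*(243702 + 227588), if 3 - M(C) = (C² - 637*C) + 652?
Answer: -128895929840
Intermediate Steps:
M(C) = -649 - C² + 637*C (M(C) = 3 - ((C² - 637*C) + 652) = 3 - (652 + C² - 637*C) = 3 + (-652 - C² + 637*C) = -649 - C² + 637*C)
(M(-391) + 129101)*(243702 + 227588) = ((-649 - 1*(-391)² + 637*(-391)) + 129101)*(243702 + 227588) = ((-649 - 1*152881 - 249067) + 129101)*471290 = ((-649 - 152881 - 249067) + 129101)*471290 = (-402597 + 129101)*471290 = -273496*471290 = -128895929840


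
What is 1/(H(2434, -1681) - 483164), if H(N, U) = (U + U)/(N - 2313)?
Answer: -121/58466206 ≈ -2.0696e-6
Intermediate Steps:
H(N, U) = 2*U/(-2313 + N) (H(N, U) = (2*U)/(-2313 + N) = 2*U/(-2313 + N))
1/(H(2434, -1681) - 483164) = 1/(2*(-1681)/(-2313 + 2434) - 483164) = 1/(2*(-1681)/121 - 483164) = 1/(2*(-1681)*(1/121) - 483164) = 1/(-3362/121 - 483164) = 1/(-58466206/121) = -121/58466206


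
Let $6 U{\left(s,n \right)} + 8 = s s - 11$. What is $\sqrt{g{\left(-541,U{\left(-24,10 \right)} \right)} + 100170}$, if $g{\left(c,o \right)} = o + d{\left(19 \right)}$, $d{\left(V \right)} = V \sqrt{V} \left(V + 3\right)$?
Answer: $\frac{\sqrt{3609462 + 15048 \sqrt{19}}}{6} \approx 319.51$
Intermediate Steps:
$d{\left(V \right)} = V^{\frac{3}{2}} \left(3 + V\right)$
$U{\left(s,n \right)} = - \frac{19}{6} + \frac{s^{2}}{6}$ ($U{\left(s,n \right)} = - \frac{4}{3} + \frac{s s - 11}{6} = - \frac{4}{3} + \frac{s^{2} - 11}{6} = - \frac{4}{3} + \frac{-11 + s^{2}}{6} = - \frac{4}{3} + \left(- \frac{11}{6} + \frac{s^{2}}{6}\right) = - \frac{19}{6} + \frac{s^{2}}{6}$)
$g{\left(c,o \right)} = o + 418 \sqrt{19}$ ($g{\left(c,o \right)} = o + 19^{\frac{3}{2}} \left(3 + 19\right) = o + 19 \sqrt{19} \cdot 22 = o + 418 \sqrt{19}$)
$\sqrt{g{\left(-541,U{\left(-24,10 \right)} \right)} + 100170} = \sqrt{\left(\left(- \frac{19}{6} + \frac{\left(-24\right)^{2}}{6}\right) + 418 \sqrt{19}\right) + 100170} = \sqrt{\left(\left(- \frac{19}{6} + \frac{1}{6} \cdot 576\right) + 418 \sqrt{19}\right) + 100170} = \sqrt{\left(\left(- \frac{19}{6} + 96\right) + 418 \sqrt{19}\right) + 100170} = \sqrt{\left(\frac{557}{6} + 418 \sqrt{19}\right) + 100170} = \sqrt{\frac{601577}{6} + 418 \sqrt{19}}$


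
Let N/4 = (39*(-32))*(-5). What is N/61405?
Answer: 4992/12281 ≈ 0.40648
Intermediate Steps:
N = 24960 (N = 4*((39*(-32))*(-5)) = 4*(-1248*(-5)) = 4*6240 = 24960)
N/61405 = 24960/61405 = 24960*(1/61405) = 4992/12281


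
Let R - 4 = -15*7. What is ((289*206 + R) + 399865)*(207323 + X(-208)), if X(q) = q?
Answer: 95127505270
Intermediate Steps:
R = -101 (R = 4 - 15*7 = 4 - 105 = -101)
((289*206 + R) + 399865)*(207323 + X(-208)) = ((289*206 - 101) + 399865)*(207323 - 208) = ((59534 - 101) + 399865)*207115 = (59433 + 399865)*207115 = 459298*207115 = 95127505270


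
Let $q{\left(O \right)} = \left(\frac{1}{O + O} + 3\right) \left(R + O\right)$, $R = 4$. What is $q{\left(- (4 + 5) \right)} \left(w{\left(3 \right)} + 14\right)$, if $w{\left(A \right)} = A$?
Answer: $- \frac{4505}{18} \approx -250.28$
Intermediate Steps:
$q{\left(O \right)} = \left(3 + \frac{1}{2 O}\right) \left(4 + O\right)$ ($q{\left(O \right)} = \left(\frac{1}{O + O} + 3\right) \left(4 + O\right) = \left(\frac{1}{2 O} + 3\right) \left(4 + O\right) = \left(3 + \frac{1}{2 O}\right) \left(4 + O\right)$)
$q{\left(- (4 + 5) \right)} \left(w{\left(3 \right)} + 14\right) = \left(\frac{25}{2} + \frac{2}{\left(-1\right) \left(4 + 5\right)} + 3 \left(- (4 + 5)\right)\right) \left(3 + 14\right) = \left(\frac{25}{2} + \frac{2}{\left(-1\right) 9} + 3 \left(\left(-1\right) 9\right)\right) 17 = \left(\frac{25}{2} + \frac{2}{-9} + 3 \left(-9\right)\right) 17 = \left(\frac{25}{2} + 2 \left(- \frac{1}{9}\right) - 27\right) 17 = \left(\frac{25}{2} - \frac{2}{9} - 27\right) 17 = \left(- \frac{265}{18}\right) 17 = - \frac{4505}{18}$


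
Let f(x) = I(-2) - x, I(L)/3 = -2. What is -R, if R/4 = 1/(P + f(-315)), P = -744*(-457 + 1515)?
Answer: 4/786843 ≈ 5.0836e-6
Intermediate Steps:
I(L) = -6 (I(L) = 3*(-2) = -6)
f(x) = -6 - x
P = -787152 (P = -744*1058 = -787152)
R = -4/786843 (R = 4/(-787152 + (-6 - 1*(-315))) = 4/(-787152 + (-6 + 315)) = 4/(-787152 + 309) = 4/(-786843) = 4*(-1/786843) = -4/786843 ≈ -5.0836e-6)
-R = -1*(-4/786843) = 4/786843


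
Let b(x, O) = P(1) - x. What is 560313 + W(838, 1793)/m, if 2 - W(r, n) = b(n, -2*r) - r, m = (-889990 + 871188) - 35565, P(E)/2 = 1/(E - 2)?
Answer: 30462534236/54367 ≈ 5.6031e+5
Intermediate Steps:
P(E) = 2/(-2 + E) (P(E) = 2/(E - 2) = 2/(-2 + E))
m = -54367 (m = -18802 - 35565 = -54367)
b(x, O) = -2 - x (b(x, O) = 2/(-2 + 1) - x = 2/(-1) - x = 2*(-1) - x = -2 - x)
W(r, n) = 4 + n + r (W(r, n) = 2 - ((-2 - n) - r) = 2 - (-2 - n - r) = 2 + (2 + n + r) = 4 + n + r)
560313 + W(838, 1793)/m = 560313 + (4 + 1793 + 838)/(-54367) = 560313 + 2635*(-1/54367) = 560313 - 2635/54367 = 30462534236/54367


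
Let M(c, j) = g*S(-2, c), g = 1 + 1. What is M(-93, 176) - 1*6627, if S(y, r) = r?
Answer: -6813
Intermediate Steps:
g = 2
M(c, j) = 2*c
M(-93, 176) - 1*6627 = 2*(-93) - 1*6627 = -186 - 6627 = -6813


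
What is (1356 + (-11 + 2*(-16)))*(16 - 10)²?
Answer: 47268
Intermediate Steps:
(1356 + (-11 + 2*(-16)))*(16 - 10)² = (1356 + (-11 - 32))*6² = (1356 - 43)*36 = 1313*36 = 47268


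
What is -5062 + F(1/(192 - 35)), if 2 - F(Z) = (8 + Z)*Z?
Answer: -124725197/24649 ≈ -5060.0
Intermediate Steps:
F(Z) = 2 - Z*(8 + Z) (F(Z) = 2 - (8 + Z)*Z = 2 - Z*(8 + Z))
-5062 + F(1/(192 - 35)) = -5062 + (2 - (1/(192 - 35))**2 - 8/(192 - 35)) = -5062 + (2 - (1/157)**2 - 8/157) = -5062 + (2 - (1/157)**2 - 8*1/157) = -5062 + (2 - 1*1/24649 - 8/157) = -5062 + (2 - 1/24649 - 8/157) = -5062 + 48041/24649 = -124725197/24649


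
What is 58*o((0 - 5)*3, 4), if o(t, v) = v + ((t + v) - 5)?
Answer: -696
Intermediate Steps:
o(t, v) = -5 + t + 2*v (o(t, v) = v + (-5 + t + v) = -5 + t + 2*v)
58*o((0 - 5)*3, 4) = 58*(-5 + (0 - 5)*3 + 2*4) = 58*(-5 - 5*3 + 8) = 58*(-5 - 15 + 8) = 58*(-12) = -696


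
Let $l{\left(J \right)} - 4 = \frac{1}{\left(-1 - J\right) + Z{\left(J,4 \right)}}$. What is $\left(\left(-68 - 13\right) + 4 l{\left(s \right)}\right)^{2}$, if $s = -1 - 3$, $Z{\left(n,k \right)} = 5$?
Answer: $\frac{16641}{4} \approx 4160.3$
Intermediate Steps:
$s = -4$
$l{\left(J \right)} = 4 + \frac{1}{4 - J}$ ($l{\left(J \right)} = 4 + \frac{1}{\left(-1 - J\right) + 5} = 4 + \frac{1}{4 - J}$)
$\left(\left(-68 - 13\right) + 4 l{\left(s \right)}\right)^{2} = \left(\left(-68 - 13\right) + 4 \frac{-17 + 4 \left(-4\right)}{-4 - 4}\right)^{2} = \left(-81 + 4 \frac{-17 - 16}{-8}\right)^{2} = \left(-81 + 4 \left(\left(- \frac{1}{8}\right) \left(-33\right)\right)\right)^{2} = \left(-81 + 4 \cdot \frac{33}{8}\right)^{2} = \left(-81 + \frac{33}{2}\right)^{2} = \left(- \frac{129}{2}\right)^{2} = \frac{16641}{4}$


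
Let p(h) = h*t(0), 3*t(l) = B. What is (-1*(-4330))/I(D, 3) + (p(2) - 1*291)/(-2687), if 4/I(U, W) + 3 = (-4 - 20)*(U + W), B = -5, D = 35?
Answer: -15968637709/16122 ≈ -9.9049e+5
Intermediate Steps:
t(l) = -5/3 (t(l) = (1/3)*(-5) = -5/3)
p(h) = -5*h/3 (p(h) = h*(-5/3) = -5*h/3)
I(U, W) = 4/(-3 - 24*U - 24*W) (I(U, W) = 4/(-3 + (-4 - 20)*(U + W)) = 4/(-3 - 24*(U + W)) = 4/(-3 + (-24*U - 24*W)) = 4/(-3 - 24*U - 24*W))
(-1*(-4330))/I(D, 3) + (p(2) - 1*291)/(-2687) = (-1*(-4330))/((-4/(3 + 24*35 + 24*3))) + (-5/3*2 - 1*291)/(-2687) = 4330/((-4/(3 + 840 + 72))) + (-10/3 - 291)*(-1/2687) = 4330/((-4/915)) - 883/3*(-1/2687) = 4330/((-4*1/915)) + 883/8061 = 4330/(-4/915) + 883/8061 = 4330*(-915/4) + 883/8061 = -1980975/2 + 883/8061 = -15968637709/16122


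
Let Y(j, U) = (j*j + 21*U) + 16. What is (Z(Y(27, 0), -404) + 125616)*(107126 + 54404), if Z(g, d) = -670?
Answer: 20182527380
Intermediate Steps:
Y(j, U) = 16 + j² + 21*U (Y(j, U) = (j² + 21*U) + 16 = 16 + j² + 21*U)
(Z(Y(27, 0), -404) + 125616)*(107126 + 54404) = (-670 + 125616)*(107126 + 54404) = 124946*161530 = 20182527380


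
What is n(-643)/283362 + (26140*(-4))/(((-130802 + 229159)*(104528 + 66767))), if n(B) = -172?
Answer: -292749504890/477410063370303 ≈ -0.00061320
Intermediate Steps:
n(-643)/283362 + (26140*(-4))/(((-130802 + 229159)*(104528 + 66767))) = -172/283362 + (26140*(-4))/(((-130802 + 229159)*(104528 + 66767))) = -172*1/283362 - 104560/(98357*171295) = -86/141681 - 104560/16848062315 = -86/141681 - 104560*1/16848062315 = -86/141681 - 20912/3369612463 = -292749504890/477410063370303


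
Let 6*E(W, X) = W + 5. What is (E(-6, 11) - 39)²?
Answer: 55225/36 ≈ 1534.0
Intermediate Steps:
E(W, X) = ⅚ + W/6 (E(W, X) = (W + 5)/6 = (5 + W)/6 = ⅚ + W/6)
(E(-6, 11) - 39)² = ((⅚ + (⅙)*(-6)) - 39)² = ((⅚ - 1) - 39)² = (-⅙ - 39)² = (-235/6)² = 55225/36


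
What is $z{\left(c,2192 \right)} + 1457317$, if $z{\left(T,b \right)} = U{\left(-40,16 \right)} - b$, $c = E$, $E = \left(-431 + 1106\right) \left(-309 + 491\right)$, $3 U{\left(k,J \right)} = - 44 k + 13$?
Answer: $1455716$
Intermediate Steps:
$U{\left(k,J \right)} = \frac{13}{3} - \frac{44 k}{3}$ ($U{\left(k,J \right)} = \frac{- 44 k + 13}{3} = \frac{13 - 44 k}{3} = \frac{13}{3} - \frac{44 k}{3}$)
$E = 122850$ ($E = 675 \cdot 182 = 122850$)
$c = 122850$
$z{\left(T,b \right)} = 591 - b$ ($z{\left(T,b \right)} = \left(\frac{13}{3} - - \frac{1760}{3}\right) - b = \left(\frac{13}{3} + \frac{1760}{3}\right) - b = 591 - b$)
$z{\left(c,2192 \right)} + 1457317 = \left(591 - 2192\right) + 1457317 = -1601 + 1457317 = 1455716$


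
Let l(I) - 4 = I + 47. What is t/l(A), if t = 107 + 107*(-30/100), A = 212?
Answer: 749/2630 ≈ 0.28479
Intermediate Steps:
l(I) = 51 + I (l(I) = 4 + (I + 47) = 4 + (47 + I) = 51 + I)
t = 749/10 (t = 107 + 107*(-30*1/100) = 107 + 107*(-3/10) = 107 - 321/10 = 749/10 ≈ 74.900)
t/l(A) = 749/(10*(51 + 212)) = (749/10)/263 = (749/10)*(1/263) = 749/2630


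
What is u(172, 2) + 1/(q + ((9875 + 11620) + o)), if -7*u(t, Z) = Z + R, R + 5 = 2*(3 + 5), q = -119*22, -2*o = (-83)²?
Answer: -401231/216055 ≈ -1.8571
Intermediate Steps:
o = -6889/2 (o = -½*(-83)² = -½*6889 = -6889/2 ≈ -3444.5)
q = -2618
R = 11 (R = -5 + 2*(3 + 5) = -5 + 2*8 = -5 + 16 = 11)
u(t, Z) = -11/7 - Z/7 (u(t, Z) = -(Z + 11)/7 = -(11 + Z)/7 = -11/7 - Z/7)
u(172, 2) + 1/(q + ((9875 + 11620) + o)) = (-11/7 - ⅐*2) + 1/(-2618 + ((9875 + 11620) - 6889/2)) = (-11/7 - 2/7) + 1/(-2618 + (21495 - 6889/2)) = -13/7 + 1/(-2618 + 36101/2) = -13/7 + 1/(30865/2) = -13/7 + 2/30865 = -401231/216055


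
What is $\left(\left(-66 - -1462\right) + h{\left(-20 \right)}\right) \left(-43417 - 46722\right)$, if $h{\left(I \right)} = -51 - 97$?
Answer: $-112493472$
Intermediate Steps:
$h{\left(I \right)} = -148$ ($h{\left(I \right)} = -51 - 97 = -148$)
$\left(\left(-66 - -1462\right) + h{\left(-20 \right)}\right) \left(-43417 - 46722\right) = \left(\left(-66 - -1462\right) - 148\right) \left(-43417 - 46722\right) = \left(\left(-66 + 1462\right) - 148\right) \left(-90139\right) = \left(1396 - 148\right) \left(-90139\right) = 1248 \left(-90139\right) = -112493472$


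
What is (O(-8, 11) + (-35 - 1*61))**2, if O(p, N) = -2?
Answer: 9604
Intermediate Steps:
(O(-8, 11) + (-35 - 1*61))**2 = (-2 + (-35 - 1*61))**2 = (-2 + (-35 - 61))**2 = (-2 - 96)**2 = (-98)**2 = 9604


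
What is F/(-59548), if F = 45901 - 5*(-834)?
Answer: -50071/59548 ≈ -0.84085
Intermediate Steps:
F = 50071 (F = 45901 + 4170 = 50071)
F/(-59548) = 50071/(-59548) = 50071*(-1/59548) = -50071/59548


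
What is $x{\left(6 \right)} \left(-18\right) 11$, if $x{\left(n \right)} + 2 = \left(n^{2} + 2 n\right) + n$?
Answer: $-10296$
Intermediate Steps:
$x{\left(n \right)} = -2 + n^{2} + 3 n$ ($x{\left(n \right)} = -2 + \left(\left(n^{2} + 2 n\right) + n\right) = -2 + \left(n^{2} + 3 n\right) = -2 + n^{2} + 3 n$)
$x{\left(6 \right)} \left(-18\right) 11 = \left(-2 + 6^{2} + 3 \cdot 6\right) \left(-18\right) 11 = \left(-2 + 36 + 18\right) \left(-18\right) 11 = 52 \left(-18\right) 11 = \left(-936\right) 11 = -10296$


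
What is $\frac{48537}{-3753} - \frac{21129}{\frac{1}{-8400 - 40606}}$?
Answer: $\frac{431781716365}{417} \approx 1.0354 \cdot 10^{9}$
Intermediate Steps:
$\frac{48537}{-3753} - \frac{21129}{\frac{1}{-8400 - 40606}} = 48537 \left(- \frac{1}{3753}\right) - \frac{21129}{\frac{1}{-49006}} = - \frac{5393}{417} - \frac{21129}{- \frac{1}{49006}} = - \frac{5393}{417} - -1035447774 = - \frac{5393}{417} + 1035447774 = \frac{431781716365}{417}$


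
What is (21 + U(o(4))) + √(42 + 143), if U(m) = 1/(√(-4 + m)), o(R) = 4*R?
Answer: 21 + √185 + √3/6 ≈ 34.890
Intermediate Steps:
U(m) = (-4 + m)^(-½)
(21 + U(o(4))) + √(42 + 143) = (21 + (-4 + 4*4)^(-½)) + √(42 + 143) = (21 + (-4 + 16)^(-½)) + √185 = (21 + 12^(-½)) + √185 = (21 + √3/6) + √185 = 21 + √185 + √3/6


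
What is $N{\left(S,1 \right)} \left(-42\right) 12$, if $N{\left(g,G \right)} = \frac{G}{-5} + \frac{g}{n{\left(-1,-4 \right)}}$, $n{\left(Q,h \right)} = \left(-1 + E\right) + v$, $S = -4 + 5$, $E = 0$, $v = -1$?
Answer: $\frac{1764}{5} \approx 352.8$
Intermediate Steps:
$S = 1$
$n{\left(Q,h \right)} = -2$ ($n{\left(Q,h \right)} = \left(-1 + 0\right) - 1 = -1 - 1 = -2$)
$N{\left(g,G \right)} = - \frac{g}{2} - \frac{G}{5}$ ($N{\left(g,G \right)} = \frac{G}{-5} + \frac{g}{-2} = G \left(- \frac{1}{5}\right) + g \left(- \frac{1}{2}\right) = - \frac{G}{5} - \frac{g}{2} = - \frac{g}{2} - \frac{G}{5}$)
$N{\left(S,1 \right)} \left(-42\right) 12 = \left(\left(- \frac{1}{2}\right) 1 - \frac{1}{5}\right) \left(-42\right) 12 = \left(- \frac{1}{2} - \frac{1}{5}\right) \left(-42\right) 12 = \left(- \frac{7}{10}\right) \left(-42\right) 12 = \frac{147}{5} \cdot 12 = \frac{1764}{5}$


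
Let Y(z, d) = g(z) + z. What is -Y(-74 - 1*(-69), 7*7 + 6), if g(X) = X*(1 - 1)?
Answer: 5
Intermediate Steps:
g(X) = 0 (g(X) = X*0 = 0)
Y(z, d) = z (Y(z, d) = 0 + z = z)
-Y(-74 - 1*(-69), 7*7 + 6) = -(-74 - 1*(-69)) = -(-74 + 69) = -1*(-5) = 5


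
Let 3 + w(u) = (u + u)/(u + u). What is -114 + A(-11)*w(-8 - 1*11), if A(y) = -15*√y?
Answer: -114 + 30*I*√11 ≈ -114.0 + 99.499*I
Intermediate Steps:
w(u) = -2 (w(u) = -3 + (u + u)/(u + u) = -3 + (2*u)/((2*u)) = -3 + (2*u)*(1/(2*u)) = -3 + 1 = -2)
-114 + A(-11)*w(-8 - 1*11) = -114 - 15*I*√11*(-2) = -114 + 30*I*√11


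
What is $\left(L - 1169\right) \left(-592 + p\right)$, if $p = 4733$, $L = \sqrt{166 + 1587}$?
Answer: $-4840829 + 4141 \sqrt{1753} \approx -4.6674 \cdot 10^{6}$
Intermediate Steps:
$L = \sqrt{1753} \approx 41.869$
$\left(L - 1169\right) \left(-592 + p\right) = \left(\sqrt{1753} - 1169\right) \left(-592 + 4733\right) = \left(-1169 + \sqrt{1753}\right) 4141 = -4840829 + 4141 \sqrt{1753}$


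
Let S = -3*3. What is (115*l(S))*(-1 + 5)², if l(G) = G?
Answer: -16560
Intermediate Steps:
S = -9
(115*l(S))*(-1 + 5)² = (115*(-9))*(-1 + 5)² = -1035*4² = -1035*16 = -16560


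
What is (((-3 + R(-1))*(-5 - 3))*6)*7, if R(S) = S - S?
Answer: 1008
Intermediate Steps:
R(S) = 0
(((-3 + R(-1))*(-5 - 3))*6)*7 = (((-3 + 0)*(-5 - 3))*6)*7 = (-3*(-8)*6)*7 = (24*6)*7 = 144*7 = 1008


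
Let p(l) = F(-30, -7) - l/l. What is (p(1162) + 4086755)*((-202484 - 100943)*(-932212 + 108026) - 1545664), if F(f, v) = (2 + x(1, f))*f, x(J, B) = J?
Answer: 1021987782934387312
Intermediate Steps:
F(f, v) = 3*f (F(f, v) = (2 + 1)*f = 3*f)
p(l) = -91 (p(l) = 3*(-30) - l/l = -90 - 1*1 = -90 - 1 = -91)
(p(1162) + 4086755)*((-202484 - 100943)*(-932212 + 108026) - 1545664) = (-91 + 4086755)*((-202484 - 100943)*(-932212 + 108026) - 1545664) = 4086664*(-303427*(-824186) - 1545664) = 4086664*(250080285422 - 1545664) = 4086664*250078739758 = 1021987782934387312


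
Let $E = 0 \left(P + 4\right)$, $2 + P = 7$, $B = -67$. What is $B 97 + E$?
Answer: $-6499$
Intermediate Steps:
$P = 5$ ($P = -2 + 7 = 5$)
$E = 0$ ($E = 0 \left(5 + 4\right) = 0 \cdot 9 = 0$)
$B 97 + E = \left(-67\right) 97 + 0 = -6499 + 0 = -6499$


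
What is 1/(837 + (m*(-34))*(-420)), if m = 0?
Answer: 1/837 ≈ 0.0011947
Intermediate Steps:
1/(837 + (m*(-34))*(-420)) = 1/(837 + (0*(-34))*(-420)) = 1/(837 + 0*(-420)) = 1/(837 + 0) = 1/837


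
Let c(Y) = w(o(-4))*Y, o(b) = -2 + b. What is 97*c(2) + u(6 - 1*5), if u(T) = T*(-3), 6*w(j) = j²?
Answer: 1161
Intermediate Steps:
w(j) = j²/6
u(T) = -3*T
c(Y) = 6*Y (c(Y) = ((-2 - 4)²/6)*Y = ((⅙)*(-6)²)*Y = ((⅙)*36)*Y = 6*Y)
97*c(2) + u(6 - 1*5) = 97*(6*2) - 3*(6 - 1*5) = 97*12 - 3*(6 - 5) = 1164 - 3*1 = 1164 - 3 = 1161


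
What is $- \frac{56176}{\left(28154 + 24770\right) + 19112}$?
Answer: $- \frac{14044}{18009} \approx -0.77983$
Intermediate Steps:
$- \frac{56176}{\left(28154 + 24770\right) + 19112} = - \frac{56176}{52924 + 19112} = - \frac{56176}{72036} = \left(-56176\right) \frac{1}{72036} = - \frac{14044}{18009}$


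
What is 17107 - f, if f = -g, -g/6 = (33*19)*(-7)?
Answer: 43441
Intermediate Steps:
g = 26334 (g = -6*33*19*(-7) = -3762*(-7) = -6*(-4389) = 26334)
f = -26334 (f = -1*26334 = -26334)
17107 - f = 17107 - 1*(-26334) = 17107 + 26334 = 43441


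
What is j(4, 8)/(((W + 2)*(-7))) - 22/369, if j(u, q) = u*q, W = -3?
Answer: 11654/2583 ≈ 4.5118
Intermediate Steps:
j(u, q) = q*u
j(4, 8)/(((W + 2)*(-7))) - 22/369 = (8*4)/(((-3 + 2)*(-7))) - 22/369 = 32/((-1*(-7))) - 22*1/369 = 32/7 - 22/369 = 11654/2583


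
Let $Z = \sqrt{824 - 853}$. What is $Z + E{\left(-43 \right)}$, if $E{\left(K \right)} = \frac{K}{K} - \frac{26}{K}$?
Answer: $\frac{69}{43} + i \sqrt{29} \approx 1.6047 + 5.3852 i$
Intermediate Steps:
$Z = i \sqrt{29}$ ($Z = \sqrt{-29} = i \sqrt{29} \approx 5.3852 i$)
$E{\left(K \right)} = 1 - \frac{26}{K}$
$Z + E{\left(-43 \right)} = i \sqrt{29} + \frac{-26 - 43}{-43} = i \sqrt{29} - - \frac{69}{43} = i \sqrt{29} + \frac{69}{43} = \frac{69}{43} + i \sqrt{29}$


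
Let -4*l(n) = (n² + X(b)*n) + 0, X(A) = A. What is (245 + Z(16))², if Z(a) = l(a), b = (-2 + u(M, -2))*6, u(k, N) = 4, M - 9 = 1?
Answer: 17689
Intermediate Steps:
M = 10 (M = 9 + 1 = 10)
b = 12 (b = (-2 + 4)*6 = 2*6 = 12)
l(n) = -3*n - n²/4 (l(n) = -((n² + 12*n) + 0)/4 = -(n² + 12*n)/4 = -3*n - n²/4)
Z(a) = -a*(12 + a)/4
(245 + Z(16))² = (245 - ¼*16*(12 + 16))² = (245 - ¼*16*28)² = (245 - 112)² = 133² = 17689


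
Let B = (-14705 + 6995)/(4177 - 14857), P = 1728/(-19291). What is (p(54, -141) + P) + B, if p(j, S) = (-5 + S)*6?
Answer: -6011671477/6867596 ≈ -875.37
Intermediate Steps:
P = -1728/19291 (P = 1728*(-1/19291) = -1728/19291 ≈ -0.089575)
B = 257/356 (B = -7710/(-10680) = -7710*(-1/10680) = 257/356 ≈ 0.72191)
p(j, S) = -30 + 6*S
(p(54, -141) + P) + B = ((-30 + 6*(-141)) - 1728/19291) + 257/356 = ((-30 - 846) - 1728/19291) + 257/356 = (-876 - 1728/19291) + 257/356 = -16900644/19291 + 257/356 = -6011671477/6867596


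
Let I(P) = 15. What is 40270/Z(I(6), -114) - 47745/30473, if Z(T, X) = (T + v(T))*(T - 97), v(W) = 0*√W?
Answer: -128587406/3748179 ≈ -34.307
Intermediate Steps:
v(W) = 0
Z(T, X) = T*(-97 + T) (Z(T, X) = (T + 0)*(T - 97) = T*(-97 + T))
40270/Z(I(6), -114) - 47745/30473 = 40270/((15*(-97 + 15))) - 47745/30473 = 40270/((15*(-82))) - 47745*1/30473 = 40270/(-1230) - 47745/30473 = 40270*(-1/1230) - 47745/30473 = -4027/123 - 47745/30473 = -128587406/3748179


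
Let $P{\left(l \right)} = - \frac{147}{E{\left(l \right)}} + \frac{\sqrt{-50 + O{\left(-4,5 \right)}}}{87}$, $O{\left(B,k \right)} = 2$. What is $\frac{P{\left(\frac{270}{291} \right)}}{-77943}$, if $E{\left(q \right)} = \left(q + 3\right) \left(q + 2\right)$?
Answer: $\frac{461041}{2811248124} - \frac{4 i \sqrt{3}}{6781041} \approx 0.000164 - 1.0217 \cdot 10^{-6} i$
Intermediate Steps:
$E{\left(q \right)} = \left(2 + q\right) \left(3 + q\right)$ ($E{\left(q \right)} = \left(3 + q\right) \left(2 + q\right) = \left(2 + q\right) \left(3 + q\right)$)
$P{\left(l \right)} = - \frac{147}{6 + l^{2} + 5 l} + \frac{4 i \sqrt{3}}{87}$ ($P{\left(l \right)} = - \frac{147}{6 + l^{2} + 5 l} + \frac{\sqrt{-50 + 2}}{87} = - \frac{147}{6 + l^{2} + 5 l} + \sqrt{-48} \cdot \frac{1}{87} = - \frac{147}{6 + l^{2} + 5 l} + 4 i \sqrt{3} \cdot \frac{1}{87} = - \frac{147}{6 + l^{2} + 5 l} + \frac{4 i \sqrt{3}}{87}$)
$\frac{P{\left(\frac{270}{291} \right)}}{-77943} = \frac{\frac{1}{87} \frac{1}{6 + \left(\frac{270}{291}\right)^{2} + 5 \cdot \frac{270}{291}} \left(-12789 + 4 i \sqrt{3} \left(6 + \left(\frac{270}{291}\right)^{2} + 5 \cdot \frac{270}{291}\right)\right)}{-77943} = \frac{-12789 + 4 i \sqrt{3} \left(6 + \left(270 \cdot \frac{1}{291}\right)^{2} + 5 \cdot 270 \cdot \frac{1}{291}\right)}{87 \left(6 + \left(270 \cdot \frac{1}{291}\right)^{2} + 5 \cdot 270 \cdot \frac{1}{291}\right)} \left(- \frac{1}{77943}\right) = \frac{-12789 + 4 i \sqrt{3} \left(6 + \left(\frac{90}{97}\right)^{2} + 5 \cdot \frac{90}{97}\right)}{87 \left(6 + \left(\frac{90}{97}\right)^{2} + 5 \cdot \frac{90}{97}\right)} \left(- \frac{1}{77943}\right) = \frac{-12789 + 4 i \sqrt{3} \left(6 + \frac{8100}{9409} + \frac{450}{97}\right)}{87 \left(6 + \frac{8100}{9409} + \frac{450}{97}\right)} \left(- \frac{1}{77943}\right) = \frac{-12789 + 4 i \sqrt{3} \cdot \frac{108204}{9409}}{87 \cdot \frac{108204}{9409}} \left(- \frac{1}{77943}\right) = \frac{1}{87} \cdot \frac{9409}{108204} \left(-12789 + \frac{432816 i \sqrt{3}}{9409}\right) \left(- \frac{1}{77943}\right) = \left(- \frac{461041}{36068} + \frac{4 i \sqrt{3}}{87}\right) \left(- \frac{1}{77943}\right) = \frac{461041}{2811248124} - \frac{4 i \sqrt{3}}{6781041}$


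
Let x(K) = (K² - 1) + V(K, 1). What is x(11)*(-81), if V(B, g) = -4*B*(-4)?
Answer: -23976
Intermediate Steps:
V(B, g) = 16*B
x(K) = -1 + K² + 16*K (x(K) = (K² - 1) + 16*K = (-1 + K²) + 16*K = -1 + K² + 16*K)
x(11)*(-81) = (-1 + 11² + 16*11)*(-81) = (-1 + 121 + 176)*(-81) = 296*(-81) = -23976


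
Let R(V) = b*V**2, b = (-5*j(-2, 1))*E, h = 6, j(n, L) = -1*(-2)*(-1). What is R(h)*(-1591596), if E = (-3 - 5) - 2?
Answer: 5729745600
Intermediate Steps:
j(n, L) = -2 (j(n, L) = 2*(-1) = -2)
E = -10 (E = -8 - 2 = -10)
b = -100 (b = -5*(-2)*(-10) = 10*(-10) = -100)
R(V) = -100*V**2
R(h)*(-1591596) = -100*6**2*(-1591596) = -100*36*(-1591596) = -3600*(-1591596) = 5729745600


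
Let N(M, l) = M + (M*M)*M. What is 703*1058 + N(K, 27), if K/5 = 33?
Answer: 5236064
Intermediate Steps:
K = 165 (K = 5*33 = 165)
N(M, l) = M + M**3 (N(M, l) = M + M**2*M = M + M**3)
703*1058 + N(K, 27) = 703*1058 + (165 + 165**3) = 743774 + (165 + 4492125) = 743774 + 4492290 = 5236064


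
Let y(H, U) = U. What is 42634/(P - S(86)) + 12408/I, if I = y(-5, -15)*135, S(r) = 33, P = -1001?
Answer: -16527287/348975 ≈ -47.359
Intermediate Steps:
I = -2025 (I = -15*135 = -2025)
42634/(P - S(86)) + 12408/I = 42634/(-1001 - 1*33) + 12408/(-2025) = 42634/(-1001 - 33) + 12408*(-1/2025) = 42634/(-1034) - 4136/675 = 42634*(-1/1034) - 4136/675 = -21317/517 - 4136/675 = -16527287/348975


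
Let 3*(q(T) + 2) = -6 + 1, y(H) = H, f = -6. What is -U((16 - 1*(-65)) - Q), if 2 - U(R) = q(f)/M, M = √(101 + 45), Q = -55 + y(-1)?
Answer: -2 - 11*√146/438 ≈ -2.3035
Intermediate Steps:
q(T) = -11/3 (q(T) = -2 + (-6 + 1)/3 = -2 + (⅓)*(-5) = -2 - 5/3 = -11/3)
Q = -56 (Q = -55 - 1 = -56)
M = √146 ≈ 12.083
U(R) = 2 + 11*√146/438 (U(R) = 2 - (-11)/(3*(√146)) = 2 - (-11)*√146/146/3 = 2 - (-11)*√146/438 = 2 + 11*√146/438)
-U((16 - 1*(-65)) - Q) = -(2 + 11*√146/438) = -2 - 11*√146/438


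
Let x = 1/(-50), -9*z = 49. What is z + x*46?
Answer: -1432/225 ≈ -6.3644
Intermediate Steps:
z = -49/9 (z = -⅑*49 = -49/9 ≈ -5.4444)
x = -1/50 ≈ -0.020000
z + x*46 = -49/9 - 1/50*46 = -49/9 - 23/25 = -1432/225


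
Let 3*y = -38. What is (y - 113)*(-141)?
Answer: 17719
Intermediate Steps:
y = -38/3 (y = (⅓)*(-38) = -38/3 ≈ -12.667)
(y - 113)*(-141) = (-38/3 - 113)*(-141) = -377/3*(-141) = 17719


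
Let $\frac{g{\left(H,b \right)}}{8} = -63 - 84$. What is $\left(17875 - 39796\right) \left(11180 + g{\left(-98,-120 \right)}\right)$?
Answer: $-219297684$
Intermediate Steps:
$g{\left(H,b \right)} = -1176$ ($g{\left(H,b \right)} = 8 \left(-63 - 84\right) = 8 \left(-147\right) = -1176$)
$\left(17875 - 39796\right) \left(11180 + g{\left(-98,-120 \right)}\right) = \left(17875 - 39796\right) \left(11180 - 1176\right) = \left(-21921\right) 10004 = -219297684$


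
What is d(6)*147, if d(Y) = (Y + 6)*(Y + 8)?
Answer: 24696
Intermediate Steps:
d(Y) = (6 + Y)*(8 + Y)
d(6)*147 = (48 + 6² + 14*6)*147 = (48 + 36 + 84)*147 = 168*147 = 24696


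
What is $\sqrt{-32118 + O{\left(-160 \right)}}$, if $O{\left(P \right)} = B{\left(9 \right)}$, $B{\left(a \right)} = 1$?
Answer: $i \sqrt{32117} \approx 179.21 i$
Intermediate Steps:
$O{\left(P \right)} = 1$
$\sqrt{-32118 + O{\left(-160 \right)}} = \sqrt{-32118 + 1} = \sqrt{-32117} = i \sqrt{32117}$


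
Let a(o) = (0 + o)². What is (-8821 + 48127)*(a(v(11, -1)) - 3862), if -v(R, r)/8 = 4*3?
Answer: 210444324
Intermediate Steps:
v(R, r) = -96 (v(R, r) = -32*3 = -8*12 = -96)
a(o) = o²
(-8821 + 48127)*(a(v(11, -1)) - 3862) = (-8821 + 48127)*((-96)² - 3862) = 39306*(9216 - 3862) = 39306*5354 = 210444324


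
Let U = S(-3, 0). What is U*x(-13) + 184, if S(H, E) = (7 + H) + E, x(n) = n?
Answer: 132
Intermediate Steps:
S(H, E) = 7 + E + H
U = 4 (U = 7 + 0 - 3 = 4)
U*x(-13) + 184 = 4*(-13) + 184 = -52 + 184 = 132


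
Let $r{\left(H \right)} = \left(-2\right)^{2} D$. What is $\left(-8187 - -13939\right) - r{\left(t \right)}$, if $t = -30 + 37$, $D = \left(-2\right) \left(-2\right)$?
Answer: $5736$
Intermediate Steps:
$D = 4$
$t = 7$
$r{\left(H \right)} = 16$ ($r{\left(H \right)} = \left(-2\right)^{2} \cdot 4 = 4 \cdot 4 = 16$)
$\left(-8187 - -13939\right) - r{\left(t \right)} = \left(-8187 - -13939\right) - 16 = \left(-8187 + 13939\right) - 16 = 5752 - 16 = 5736$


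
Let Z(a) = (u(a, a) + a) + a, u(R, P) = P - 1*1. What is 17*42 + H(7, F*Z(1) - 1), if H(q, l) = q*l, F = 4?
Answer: 763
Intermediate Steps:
u(R, P) = -1 + P (u(R, P) = P - 1 = -1 + P)
Z(a) = -1 + 3*a (Z(a) = ((-1 + a) + a) + a = (-1 + 2*a) + a = -1 + 3*a)
H(q, l) = l*q
17*42 + H(7, F*Z(1) - 1) = 17*42 + (4*(-1 + 3*1) - 1)*7 = 714 + (4*(-1 + 3) - 1)*7 = 714 + (4*2 - 1)*7 = 714 + (8 - 1)*7 = 714 + 7*7 = 714 + 49 = 763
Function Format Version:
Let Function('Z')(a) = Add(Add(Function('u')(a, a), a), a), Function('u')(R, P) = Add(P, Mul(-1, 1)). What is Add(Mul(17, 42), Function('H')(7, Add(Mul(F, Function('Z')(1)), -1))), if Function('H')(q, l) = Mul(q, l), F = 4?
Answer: 763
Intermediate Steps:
Function('u')(R, P) = Add(-1, P) (Function('u')(R, P) = Add(P, -1) = Add(-1, P))
Function('Z')(a) = Add(-1, Mul(3, a)) (Function('Z')(a) = Add(Add(Add(-1, a), a), a) = Add(Add(-1, Mul(2, a)), a) = Add(-1, Mul(3, a)))
Function('H')(q, l) = Mul(l, q)
Add(Mul(17, 42), Function('H')(7, Add(Mul(F, Function('Z')(1)), -1))) = Add(Mul(17, 42), Mul(Add(Mul(4, Add(-1, Mul(3, 1))), -1), 7)) = Add(714, Mul(Add(Mul(4, Add(-1, 3)), -1), 7)) = Add(714, Mul(Add(Mul(4, 2), -1), 7)) = Add(714, Mul(Add(8, -1), 7)) = Add(714, Mul(7, 7)) = Add(714, 49) = 763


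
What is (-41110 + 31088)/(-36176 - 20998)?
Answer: 5011/28587 ≈ 0.17529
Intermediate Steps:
(-41110 + 31088)/(-36176 - 20998) = -10022/(-57174) = -10022*(-1/57174) = 5011/28587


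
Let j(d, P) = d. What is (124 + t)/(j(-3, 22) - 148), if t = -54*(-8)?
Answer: -556/151 ≈ -3.6821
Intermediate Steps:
t = 432
(124 + t)/(j(-3, 22) - 148) = (124 + 432)/(-3 - 148) = 556/(-151) = 556*(-1/151) = -556/151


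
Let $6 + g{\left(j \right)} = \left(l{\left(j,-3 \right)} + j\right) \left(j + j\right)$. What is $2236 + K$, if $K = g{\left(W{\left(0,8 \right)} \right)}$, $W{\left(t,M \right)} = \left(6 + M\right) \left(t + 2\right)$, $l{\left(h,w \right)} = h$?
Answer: $5366$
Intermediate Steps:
$W{\left(t,M \right)} = \left(2 + t\right) \left(6 + M\right)$ ($W{\left(t,M \right)} = \left(6 + M\right) \left(2 + t\right) = \left(2 + t\right) \left(6 + M\right)$)
$g{\left(j \right)} = -6 + 4 j^{2}$ ($g{\left(j \right)} = -6 + \left(j + j\right) \left(j + j\right) = -6 + 2 j 2 j = -6 + 4 j^{2}$)
$K = 3130$ ($K = -6 + 4 \left(12 + 2 \cdot 8 + 6 \cdot 0 + 8 \cdot 0\right)^{2} = -6 + 4 \left(12 + 16 + 0 + 0\right)^{2} = -6 + 4 \cdot 28^{2} = -6 + 4 \cdot 784 = -6 + 3136 = 3130$)
$2236 + K = 2236 + 3130 = 5366$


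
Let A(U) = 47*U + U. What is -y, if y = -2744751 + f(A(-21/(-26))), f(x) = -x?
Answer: 35682267/13 ≈ 2.7448e+6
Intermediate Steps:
A(U) = 48*U
y = -35682267/13 (y = -2744751 - 48*(-21/(-26)) = -2744751 - 48*(-21*(-1/26)) = -2744751 - 48*21/26 = -2744751 - 1*504/13 = -2744751 - 504/13 = -35682267/13 ≈ -2.7448e+6)
-y = -1*(-35682267/13) = 35682267/13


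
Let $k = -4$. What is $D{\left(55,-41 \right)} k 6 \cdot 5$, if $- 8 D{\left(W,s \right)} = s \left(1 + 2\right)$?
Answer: $-1845$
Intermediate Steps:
$D{\left(W,s \right)} = - \frac{3 s}{8}$ ($D{\left(W,s \right)} = - \frac{s \left(1 + 2\right)}{8} = - \frac{s 3}{8} = - \frac{3 s}{8}$)
$D{\left(55,-41 \right)} k 6 \cdot 5 = \left(- \frac{3}{8}\right) \left(-41\right) \left(-4\right) 6 \cdot 5 = \frac{123 \left(\left(-24\right) 5\right)}{8} = \frac{123}{8} \left(-120\right) = -1845$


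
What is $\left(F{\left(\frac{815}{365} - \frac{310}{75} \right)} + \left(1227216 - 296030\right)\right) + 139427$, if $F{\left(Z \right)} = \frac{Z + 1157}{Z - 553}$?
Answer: $\frac{325260161887}{303808} \approx 1.0706 \cdot 10^{6}$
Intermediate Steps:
$F{\left(Z \right)} = \frac{1157 + Z}{-553 + Z}$
$\left(F{\left(\frac{815}{365} - \frac{310}{75} \right)} + \left(1227216 - 296030\right)\right) + 139427 = \left(\frac{1157 + \left(\frac{815}{365} - \frac{310}{75}\right)}{-553 + \left(\frac{815}{365} - \frac{310}{75}\right)} + \left(1227216 - 296030\right)\right) + 139427 = \left(\frac{1157 + \left(815 \cdot \frac{1}{365} - \frac{62}{15}\right)}{-553 + \left(815 \cdot \frac{1}{365} - \frac{62}{15}\right)} + 931186\right) + 139427 = \left(\frac{1157 + \left(\frac{163}{73} - \frac{62}{15}\right)}{-553 + \left(\frac{163}{73} - \frac{62}{15}\right)} + 931186\right) + 139427 = \left(\frac{1157 - \frac{2081}{1095}}{-553 - \frac{2081}{1095}} + 931186\right) + 139427 = \left(\frac{1}{- \frac{607616}{1095}} \cdot \frac{1264834}{1095} + 931186\right) + 139427 = \left(\left(- \frac{1095}{607616}\right) \frac{1264834}{1095} + 931186\right) + 139427 = \left(- \frac{632417}{303808} + 931186\right) + 139427 = \frac{282901123871}{303808} + 139427 = \frac{325260161887}{303808}$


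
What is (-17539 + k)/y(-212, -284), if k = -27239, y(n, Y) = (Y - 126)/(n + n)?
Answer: -9492936/205 ≈ -46307.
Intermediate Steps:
y(n, Y) = (-126 + Y)/(2*n) (y(n, Y) = (-126 + Y)/((2*n)) = (-126 + Y)*(1/(2*n)) = (-126 + Y)/(2*n))
(-17539 + k)/y(-212, -284) = (-17539 - 27239)/(((1/2)*(-126 - 284)/(-212))) = -44778/((1/2)*(-1/212)*(-410)) = -44778/205/212 = -44778*212/205 = -9492936/205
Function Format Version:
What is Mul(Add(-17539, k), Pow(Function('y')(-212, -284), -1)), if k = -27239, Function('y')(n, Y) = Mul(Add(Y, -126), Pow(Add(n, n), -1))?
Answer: Rational(-9492936, 205) ≈ -46307.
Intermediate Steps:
Function('y')(n, Y) = Mul(Rational(1, 2), Pow(n, -1), Add(-126, Y)) (Function('y')(n, Y) = Mul(Add(-126, Y), Pow(Mul(2, n), -1)) = Mul(Add(-126, Y), Mul(Rational(1, 2), Pow(n, -1))) = Mul(Rational(1, 2), Pow(n, -1), Add(-126, Y)))
Mul(Add(-17539, k), Pow(Function('y')(-212, -284), -1)) = Mul(Add(-17539, -27239), Pow(Mul(Rational(1, 2), Pow(-212, -1), Add(-126, -284)), -1)) = Mul(-44778, Pow(Mul(Rational(1, 2), Rational(-1, 212), -410), -1)) = Mul(-44778, Pow(Rational(205, 212), -1)) = Mul(-44778, Rational(212, 205)) = Rational(-9492936, 205)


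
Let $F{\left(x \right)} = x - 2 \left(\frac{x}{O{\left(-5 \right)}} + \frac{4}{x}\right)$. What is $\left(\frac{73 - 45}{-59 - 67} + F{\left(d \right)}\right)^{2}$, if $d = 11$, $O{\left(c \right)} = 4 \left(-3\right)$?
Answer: $\frac{5536609}{39204} \approx 141.23$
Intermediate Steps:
$O{\left(c \right)} = -12$
$F{\left(x \right)} = - \frac{8}{x} + \frac{7 x}{6}$ ($F{\left(x \right)} = x - 2 \left(\frac{x}{-12} + \frac{4}{x}\right) = x - 2 \left(x \left(- \frac{1}{12}\right) + \frac{4}{x}\right) = x - 2 \left(- \frac{x}{12} + \frac{4}{x}\right) = x - 2 \left(\frac{4}{x} - \frac{x}{12}\right) = x + \left(- \frac{8}{x} + \frac{x}{6}\right) = - \frac{8}{x} + \frac{7 x}{6}$)
$\left(\frac{73 - 45}{-59 - 67} + F{\left(d \right)}\right)^{2} = \left(\frac{73 - 45}{-59 - 67} + \left(- \frac{8}{11} + \frac{7}{6} \cdot 11\right)\right)^{2} = \left(\frac{28}{-126} + \left(\left(-8\right) \frac{1}{11} + \frac{77}{6}\right)\right)^{2} = \left(28 \left(- \frac{1}{126}\right) + \left(- \frac{8}{11} + \frac{77}{6}\right)\right)^{2} = \left(- \frac{2}{9} + \frac{799}{66}\right)^{2} = \left(\frac{2353}{198}\right)^{2} = \frac{5536609}{39204}$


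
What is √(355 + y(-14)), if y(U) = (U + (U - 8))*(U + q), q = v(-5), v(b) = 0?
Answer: √859 ≈ 29.309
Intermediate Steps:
q = 0
y(U) = U*(-8 + 2*U) (y(U) = (U + (U - 8))*(U + 0) = (U + (-8 + U))*U = (-8 + 2*U)*U = U*(-8 + 2*U))
√(355 + y(-14)) = √(355 + 2*(-14)*(-4 - 14)) = √(355 + 2*(-14)*(-18)) = √(355 + 504) = √859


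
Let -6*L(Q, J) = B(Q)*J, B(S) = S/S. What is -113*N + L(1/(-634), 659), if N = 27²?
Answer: -494921/6 ≈ -82487.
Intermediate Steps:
B(S) = 1
N = 729
L(Q, J) = -J/6
-113*N + L(1/(-634), 659) = -113*729 - ⅙*659 = -82377 - 659/6 = -494921/6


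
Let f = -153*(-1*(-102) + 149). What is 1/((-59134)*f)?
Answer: 1/2270923002 ≈ 4.4035e-10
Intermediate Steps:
f = -38403 (f = -153*(102 + 149) = -153*251 = -38403)
1/((-59134)*f) = 1/(-59134*(-38403)) = -1/59134*(-1/38403) = 1/2270923002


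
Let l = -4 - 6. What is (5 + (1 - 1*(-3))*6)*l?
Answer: -290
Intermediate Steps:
l = -10
(5 + (1 - 1*(-3))*6)*l = (5 + (1 - 1*(-3))*6)*(-10) = (5 + (1 + 3)*6)*(-10) = (5 + 4*6)*(-10) = (5 + 24)*(-10) = 29*(-10) = -290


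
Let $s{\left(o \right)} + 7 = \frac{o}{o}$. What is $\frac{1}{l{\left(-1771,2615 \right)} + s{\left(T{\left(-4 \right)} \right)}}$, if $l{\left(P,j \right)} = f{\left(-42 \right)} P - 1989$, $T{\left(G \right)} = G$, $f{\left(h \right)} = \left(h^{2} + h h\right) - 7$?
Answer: $- \frac{1}{6237686} \approx -1.6032 \cdot 10^{-7}$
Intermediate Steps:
$f{\left(h \right)} = -7 + 2 h^{2}$ ($f{\left(h \right)} = \left(h^{2} + h^{2}\right) - 7 = 2 h^{2} - 7 = -7 + 2 h^{2}$)
$l{\left(P,j \right)} = -1989 + 3521 P$ ($l{\left(P,j \right)} = \left(-7 + 2 \left(-42\right)^{2}\right) P - 1989 = \left(-7 + 2 \cdot 1764\right) P - 1989 = \left(-7 + 3528\right) P - 1989 = 3521 P - 1989 = -1989 + 3521 P$)
$s{\left(o \right)} = -6$ ($s{\left(o \right)} = -7 + \frac{o}{o} = -7 + 1 = -6$)
$\frac{1}{l{\left(-1771,2615 \right)} + s{\left(T{\left(-4 \right)} \right)}} = \frac{1}{\left(-1989 + 3521 \left(-1771\right)\right) - 6} = \frac{1}{\left(-1989 - 6235691\right) - 6} = \frac{1}{-6237680 - 6} = \frac{1}{-6237686} = - \frac{1}{6237686}$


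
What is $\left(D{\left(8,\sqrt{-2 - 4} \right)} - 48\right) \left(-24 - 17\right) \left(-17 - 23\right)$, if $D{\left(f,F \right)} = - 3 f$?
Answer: $-118080$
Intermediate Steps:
$\left(D{\left(8,\sqrt{-2 - 4} \right)} - 48\right) \left(-24 - 17\right) \left(-17 - 23\right) = \left(\left(-3\right) 8 - 48\right) \left(-24 - 17\right) \left(-17 - 23\right) = \left(-24 - 48\right) \left(\left(-41\right) \left(-40\right)\right) = \left(-72\right) 1640 = -118080$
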